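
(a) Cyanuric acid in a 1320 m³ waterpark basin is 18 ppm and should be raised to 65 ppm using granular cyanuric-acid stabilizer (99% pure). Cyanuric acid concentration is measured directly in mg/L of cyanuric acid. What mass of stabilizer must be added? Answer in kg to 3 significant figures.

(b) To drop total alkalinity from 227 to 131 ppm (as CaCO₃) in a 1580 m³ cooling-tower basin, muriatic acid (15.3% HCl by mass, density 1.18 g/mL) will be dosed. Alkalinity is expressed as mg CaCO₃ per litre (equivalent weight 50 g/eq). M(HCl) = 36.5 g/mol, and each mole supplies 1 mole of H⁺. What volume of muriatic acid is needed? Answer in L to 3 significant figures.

(a) 62.7 kg; (b) 613 L

(a) Volume: 1320 m³ = 1,320,000 L.
(a) CYA to add: (65 − 18) = 47 mg/L × 1,320,000 L = 62,040 g cyanuric acid.
(a) At 99% purity: 62,040 / 0.99 = 62,670 g product.

(b) Volume: 1580 m³ = 1,580,000 L.
(b) Alkalinity to neutralize: (227 − 131) = 96 mg/L as CaCO₃ × 1,580,000 L = 151,700 g as CaCO₃.
(b) Equivalents of H⁺ required: 151,700 ÷ 50 g/eq = 3034 eq = 3034 mol HCl.
(b) Mass of HCl: 3034 × 36.5 = 110,700 g.
(b) Mass of 15.3% solution: 110,700 / 0.153 = 723,700 g.
(b) Volume: 723,700 g ÷ 1.18 g/mL = 613,300 mL.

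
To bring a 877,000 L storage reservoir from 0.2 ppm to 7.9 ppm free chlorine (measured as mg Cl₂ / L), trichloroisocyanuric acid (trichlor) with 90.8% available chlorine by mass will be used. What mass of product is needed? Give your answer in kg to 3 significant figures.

Chlorine deficit: 7.9 − 0.2 = 7.7 ppm = 7.7 mg/L as Cl₂.
Cl₂ equivalent needed: 7.7 mg/L × 877,000 L = 6,753,000 mg = 6753 g.
Product at 90.8% available chlorine: 6753 / 0.908 = 7437 g.

7.44 kg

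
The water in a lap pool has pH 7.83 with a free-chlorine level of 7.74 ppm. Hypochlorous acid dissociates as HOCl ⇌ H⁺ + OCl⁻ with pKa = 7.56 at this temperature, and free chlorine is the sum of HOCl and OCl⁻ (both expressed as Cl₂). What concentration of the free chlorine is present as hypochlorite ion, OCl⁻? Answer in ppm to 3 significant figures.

[OCl⁻]/[HOCl] = 10^(pH − pKa) = 10^(7.83 − 7.56) = 10^0.27 = 1.862.
Fraction as HOCl = 1 / (1 + 1.862) = 0.3494.
OCl⁻ = (1 − 0.3494) × 7.74 ppm = 5.036 ppm.

5.04 ppm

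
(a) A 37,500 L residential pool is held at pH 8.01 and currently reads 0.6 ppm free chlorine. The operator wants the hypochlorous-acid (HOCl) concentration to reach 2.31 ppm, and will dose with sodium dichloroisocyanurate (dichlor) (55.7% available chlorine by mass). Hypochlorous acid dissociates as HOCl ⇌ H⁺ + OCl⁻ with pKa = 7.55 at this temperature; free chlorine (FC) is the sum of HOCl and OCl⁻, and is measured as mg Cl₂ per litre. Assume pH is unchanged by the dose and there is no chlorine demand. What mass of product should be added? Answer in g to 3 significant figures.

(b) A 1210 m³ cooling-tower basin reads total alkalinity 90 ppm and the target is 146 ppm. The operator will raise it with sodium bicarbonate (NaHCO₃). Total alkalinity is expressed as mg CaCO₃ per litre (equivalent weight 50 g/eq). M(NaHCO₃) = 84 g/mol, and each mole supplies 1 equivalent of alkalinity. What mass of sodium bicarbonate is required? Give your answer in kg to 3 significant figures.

(a) [OCl⁻]/[HOCl] = 10^(pH − pKa) = 10^(8.01 − 7.55) = 2.884; fraction as HOCl = 1/(1 + 2.884) = 0.2575.
(a) Free chlorine required for 2.31 ppm HOCl: 2.31 / 0.2575 = 8.972 ppm.
(a) FC to add: 8.972 − 0.6 = 8.372 mg/L as Cl₂.
(a) Cl₂ equivalent: 8.372 mg/L × 37,500 L = 314 g.
(a) Product at 55.7% available Cl: 314 / 0.557 = 563.7 g.

(b) Volume: 1210 m³ = 1,210,000 L.
(b) Alkalinity to add: (146 − 90) = 56 mg/L as CaCO₃ × 1,210,000 L = 67,760 g as CaCO₃.
(b) Equivalents: 67,760 g ÷ 50 g/eq = 1355 eq.
(b) NaHCO₃ supplies 1 eq per mole → 1355 mol.
(b) Mass: 1355 mol × 84 g/mol = 113,800 g.

(a) 564 g; (b) 114 kg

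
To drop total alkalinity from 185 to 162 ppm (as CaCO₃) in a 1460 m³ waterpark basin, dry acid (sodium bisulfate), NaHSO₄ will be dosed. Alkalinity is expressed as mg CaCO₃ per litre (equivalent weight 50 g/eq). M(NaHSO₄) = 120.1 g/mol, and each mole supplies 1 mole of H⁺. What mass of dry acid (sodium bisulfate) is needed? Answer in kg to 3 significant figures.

80.7 kg

Volume: 1460 m³ = 1,460,000 L.
Alkalinity to neutralize: (185 − 162) = 23 mg/L as CaCO₃ × 1,460,000 L = 33,580 g as CaCO₃.
Equivalents of H⁺ required: 33,580 ÷ 50 g/eq = 671.6 eq = 671.6 mol NaHSO₄.
Mass of NaHSO₄: 671.6 × 120.1 = 80,660 g.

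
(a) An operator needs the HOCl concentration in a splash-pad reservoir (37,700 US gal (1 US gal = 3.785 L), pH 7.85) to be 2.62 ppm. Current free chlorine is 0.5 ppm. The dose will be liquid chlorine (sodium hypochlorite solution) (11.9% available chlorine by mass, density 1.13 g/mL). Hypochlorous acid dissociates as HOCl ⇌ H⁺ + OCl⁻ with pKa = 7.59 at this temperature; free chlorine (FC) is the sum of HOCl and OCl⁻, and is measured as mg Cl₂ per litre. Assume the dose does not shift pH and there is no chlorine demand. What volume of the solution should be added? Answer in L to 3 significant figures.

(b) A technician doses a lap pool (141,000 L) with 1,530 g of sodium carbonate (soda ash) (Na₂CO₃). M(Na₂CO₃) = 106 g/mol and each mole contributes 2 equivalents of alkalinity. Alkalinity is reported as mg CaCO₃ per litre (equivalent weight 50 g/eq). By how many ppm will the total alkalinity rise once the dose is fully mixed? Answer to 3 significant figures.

(a) 7.31 L; (b) 10.2 ppm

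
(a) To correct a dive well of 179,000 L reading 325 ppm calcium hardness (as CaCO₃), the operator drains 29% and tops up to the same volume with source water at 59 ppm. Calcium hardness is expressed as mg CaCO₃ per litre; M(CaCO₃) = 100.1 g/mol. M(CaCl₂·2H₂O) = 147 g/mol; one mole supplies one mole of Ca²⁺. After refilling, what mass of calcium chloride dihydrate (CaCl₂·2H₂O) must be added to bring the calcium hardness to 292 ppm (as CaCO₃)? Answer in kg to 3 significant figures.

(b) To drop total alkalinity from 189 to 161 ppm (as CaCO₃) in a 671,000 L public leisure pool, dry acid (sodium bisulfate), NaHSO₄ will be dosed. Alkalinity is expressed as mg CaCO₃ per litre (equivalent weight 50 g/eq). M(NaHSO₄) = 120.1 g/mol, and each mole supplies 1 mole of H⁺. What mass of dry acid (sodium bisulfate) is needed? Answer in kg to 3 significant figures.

(a) 11.6 kg; (b) 45.1 kg

(a) After draining 29% and refilling: 325 × 0.71 + 59 × 0.29 = 247.86 ppm.
(a) Deficit to target: 292 − 247.86 = 44.14 mg/L.
(a) As CaCO₃: 44.14 mg/L × 179,000 L = 7901 g; ÷ 100.1 = 78.93 mol Ca²⁺.
(a) Mass: 78.93 × 147 = 11,600 g.

(b) Alkalinity to neutralize: (189 − 161) = 28 mg/L as CaCO₃ × 671,000 L = 18,790 g as CaCO₃.
(b) Equivalents of H⁺ required: 18,790 ÷ 50 g/eq = 375.8 eq = 375.8 mol NaHSO₄.
(b) Mass of NaHSO₄: 375.8 × 120.1 = 45,130 g.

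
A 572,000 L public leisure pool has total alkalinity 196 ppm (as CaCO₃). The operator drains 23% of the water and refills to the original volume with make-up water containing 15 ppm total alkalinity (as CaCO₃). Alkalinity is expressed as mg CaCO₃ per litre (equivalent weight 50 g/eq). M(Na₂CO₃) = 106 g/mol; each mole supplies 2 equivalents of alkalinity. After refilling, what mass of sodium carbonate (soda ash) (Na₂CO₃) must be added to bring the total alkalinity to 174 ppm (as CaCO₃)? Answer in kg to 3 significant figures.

11.9 kg

After draining 23% and refilling: 196 × 0.77 + 15 × 0.23 = 154.37 ppm.
Deficit to target: 174 − 154.37 = 19.63 mg/L.
As CaCO₃: 19.63 mg/L × 572,000 L = 11,230 g; ÷ 50 g/eq ÷ 2 = 112.3 mol Na₂CO₃.
Mass: 112.3 × 106 = 11,900 g.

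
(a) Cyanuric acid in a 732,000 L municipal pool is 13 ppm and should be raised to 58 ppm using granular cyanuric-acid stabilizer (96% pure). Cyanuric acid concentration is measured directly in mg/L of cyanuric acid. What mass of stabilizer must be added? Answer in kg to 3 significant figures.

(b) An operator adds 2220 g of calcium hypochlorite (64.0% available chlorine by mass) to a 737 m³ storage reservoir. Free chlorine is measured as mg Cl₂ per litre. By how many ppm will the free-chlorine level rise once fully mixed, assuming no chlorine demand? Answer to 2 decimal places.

(a) 34.3 kg; (b) 1.93 ppm

(a) CYA to add: (58 − 13) = 45 mg/L × 732,000 L = 32,940 g cyanuric acid.
(a) At 96% purity: 32,940 / 0.96 = 34,310 g product.

(b) Volume: 737 m³ = 737,000 L.
(b) Available chlorine delivered: 2220 g × 0.64 = 1421 g as Cl₂.
(b) Concentration rise: 1421 g / 737,000 L = 1.928 mg/L = 1.93 ppm.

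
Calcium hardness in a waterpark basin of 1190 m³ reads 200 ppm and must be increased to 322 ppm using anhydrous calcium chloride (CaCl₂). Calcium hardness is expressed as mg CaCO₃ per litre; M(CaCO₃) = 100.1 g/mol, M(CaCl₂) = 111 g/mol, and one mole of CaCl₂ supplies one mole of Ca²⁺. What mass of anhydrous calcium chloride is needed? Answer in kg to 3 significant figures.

161 kg

Volume: 1190 m³ = 1,190,000 L.
Hardness to add: (322 − 200) = 122 mg/L as CaCO₃ × 1,190,000 L = 145,200 g as CaCO₃.
Moles of Ca²⁺ (1 mol Ca²⁺ ≡ 1 mol CaCO₃): 145,200 / 100.1 g/mol = 1450 mol.
Mass of CaCl₂: 1450 × 111 = 161,000 g.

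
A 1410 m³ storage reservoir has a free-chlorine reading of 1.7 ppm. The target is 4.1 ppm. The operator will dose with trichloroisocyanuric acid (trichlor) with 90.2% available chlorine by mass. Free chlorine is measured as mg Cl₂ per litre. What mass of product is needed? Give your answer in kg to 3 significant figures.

3.75 kg

Volume: 1410 m³ = 1,410,000 L.
Chlorine deficit: 4.1 − 1.7 = 2.4 ppm = 2.4 mg/L as Cl₂.
Cl₂ equivalent needed: 2.4 mg/L × 1,410,000 L = 3,384,000 mg = 3384 g.
Product at 90.2% available chlorine: 3384 / 0.902 = 3752 g.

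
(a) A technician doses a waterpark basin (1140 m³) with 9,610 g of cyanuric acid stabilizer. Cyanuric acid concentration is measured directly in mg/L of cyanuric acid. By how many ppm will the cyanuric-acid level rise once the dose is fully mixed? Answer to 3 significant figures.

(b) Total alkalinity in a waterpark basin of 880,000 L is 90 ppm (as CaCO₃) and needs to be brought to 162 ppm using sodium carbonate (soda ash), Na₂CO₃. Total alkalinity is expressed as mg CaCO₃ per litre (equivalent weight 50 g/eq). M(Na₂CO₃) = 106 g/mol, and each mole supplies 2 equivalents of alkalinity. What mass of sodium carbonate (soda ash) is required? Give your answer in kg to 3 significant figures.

(a) 8.43 ppm; (b) 67.2 kg

(a) Volume: 1140 m³ = 1,140,000 L.
(a) Rise: 9,610 g / 1,140,000 L × 1000 = 8.43 mg/L.

(b) Alkalinity to add: (162 − 90) = 72 mg/L as CaCO₃ × 880,000 L = 63,360 g as CaCO₃.
(b) Equivalents: 63,360 g ÷ 50 g/eq = 1267 eq.
(b) Each mole of Na₂CO₃ supplies 2 eq, so 1267 / 2 = 633.6 mol.
(b) Mass: 633.6 mol × 106 g/mol = 67,160 g.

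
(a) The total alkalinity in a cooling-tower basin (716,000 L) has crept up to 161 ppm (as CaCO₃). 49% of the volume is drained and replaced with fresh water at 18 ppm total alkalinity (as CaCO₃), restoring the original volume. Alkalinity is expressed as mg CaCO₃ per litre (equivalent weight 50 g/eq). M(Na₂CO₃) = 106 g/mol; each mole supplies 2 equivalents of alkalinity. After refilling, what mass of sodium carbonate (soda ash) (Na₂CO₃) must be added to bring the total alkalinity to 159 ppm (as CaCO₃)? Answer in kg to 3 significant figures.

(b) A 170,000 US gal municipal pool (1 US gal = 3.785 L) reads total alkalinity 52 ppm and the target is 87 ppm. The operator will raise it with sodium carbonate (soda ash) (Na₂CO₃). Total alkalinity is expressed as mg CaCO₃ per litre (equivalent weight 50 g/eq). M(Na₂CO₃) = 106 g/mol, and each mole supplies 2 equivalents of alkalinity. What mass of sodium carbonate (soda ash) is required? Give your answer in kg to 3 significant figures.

(a) After draining 49% and refilling: 161 × 0.51 + 18 × 0.49 = 90.93 ppm.
(a) Deficit to target: 159 − 90.93 = 68.07 mg/L.
(a) As CaCO₃: 68.07 mg/L × 716,000 L = 48,740 g; ÷ 50 g/eq ÷ 2 = 487.4 mol Na₂CO₃.
(a) Mass: 487.4 × 106 = 51,660 g.

(b) Volume: 170,000 US gal × 3.785 L/gal = 643,450 L.
(b) Alkalinity to add: (87 − 52) = 35 mg/L as CaCO₃ × 643,450 L = 22,520 g as CaCO₃.
(b) Equivalents: 22,520 g ÷ 50 g/eq = 450.4 eq.
(b) Each mole of Na₂CO₃ supplies 2 eq, so 450.4 / 2 = 225.2 mol.
(b) Mass: 225.2 mol × 106 g/mol = 23,870 g.

(a) 51.7 kg; (b) 23.9 kg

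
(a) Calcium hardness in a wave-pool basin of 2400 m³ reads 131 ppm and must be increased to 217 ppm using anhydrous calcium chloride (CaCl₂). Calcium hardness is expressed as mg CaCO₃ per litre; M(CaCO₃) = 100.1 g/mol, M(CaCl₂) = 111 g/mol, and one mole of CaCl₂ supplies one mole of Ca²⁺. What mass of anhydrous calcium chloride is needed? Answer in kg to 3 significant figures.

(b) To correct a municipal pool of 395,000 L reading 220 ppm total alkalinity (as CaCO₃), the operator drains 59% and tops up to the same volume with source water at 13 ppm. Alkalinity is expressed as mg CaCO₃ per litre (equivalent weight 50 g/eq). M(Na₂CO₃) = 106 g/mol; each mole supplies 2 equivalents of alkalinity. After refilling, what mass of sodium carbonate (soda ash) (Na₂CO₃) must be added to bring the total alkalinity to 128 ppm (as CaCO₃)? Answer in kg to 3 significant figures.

(a) 229 kg; (b) 12.6 kg

(a) Volume: 2400 m³ = 2,400,000 L.
(a) Hardness to add: (217 − 131) = 86 mg/L as CaCO₃ × 2,400,000 L = 206,400 g as CaCO₃.
(a) Moles of Ca²⁺ (1 mol Ca²⁺ ≡ 1 mol CaCO₃): 206,400 / 100.1 g/mol = 2062 mol.
(a) Mass of CaCl₂: 2062 × 111 = 228,900 g.

(b) After draining 59% and refilling: 220 × 0.41 + 13 × 0.59 = 97.87 ppm.
(b) Deficit to target: 128 − 97.87 = 30.13 mg/L.
(b) As CaCO₃: 30.13 mg/L × 395,000 L = 11,900 g; ÷ 50 g/eq ÷ 2 = 119 mol Na₂CO₃.
(b) Mass: 119 × 106 = 12,620 g.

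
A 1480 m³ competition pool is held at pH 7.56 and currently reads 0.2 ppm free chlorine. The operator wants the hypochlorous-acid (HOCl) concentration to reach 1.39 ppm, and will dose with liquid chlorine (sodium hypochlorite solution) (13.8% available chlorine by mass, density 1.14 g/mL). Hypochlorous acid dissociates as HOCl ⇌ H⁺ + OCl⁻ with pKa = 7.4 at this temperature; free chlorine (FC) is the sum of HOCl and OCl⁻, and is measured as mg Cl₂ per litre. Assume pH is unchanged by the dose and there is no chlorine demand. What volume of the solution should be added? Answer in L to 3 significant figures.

30.1 L

Volume: 1480 m³ = 1,480,000 L.
[OCl⁻]/[HOCl] = 10^(pH − pKa) = 10^(7.56 − 7.4) = 1.445; fraction as HOCl = 1/(1 + 1.445) = 0.4089.
Free chlorine required for 1.39 ppm HOCl: 1.39 / 0.4089 = 3.399 ppm.
FC to add: 3.399 − 0.2 = 3.199 mg/L as Cl₂.
Cl₂ equivalent: 3.199 mg/L × 1,480,000 L = 4735 g.
Product at 13.8% available Cl: 4735 / 0.138 = 34,310 g.
Volume: 34,310 g ÷ 1.14 g/mL = 30,100 mL.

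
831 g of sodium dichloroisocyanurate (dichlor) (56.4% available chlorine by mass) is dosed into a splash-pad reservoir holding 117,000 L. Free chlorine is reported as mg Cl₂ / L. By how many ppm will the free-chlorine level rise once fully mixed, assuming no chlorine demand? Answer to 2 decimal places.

4.01 ppm

Available chlorine delivered: 831 g × 0.564 = 468.7 g as Cl₂.
Concentration rise: 468.7 g / 117,000 L = 4.006 mg/L = 4.01 ppm.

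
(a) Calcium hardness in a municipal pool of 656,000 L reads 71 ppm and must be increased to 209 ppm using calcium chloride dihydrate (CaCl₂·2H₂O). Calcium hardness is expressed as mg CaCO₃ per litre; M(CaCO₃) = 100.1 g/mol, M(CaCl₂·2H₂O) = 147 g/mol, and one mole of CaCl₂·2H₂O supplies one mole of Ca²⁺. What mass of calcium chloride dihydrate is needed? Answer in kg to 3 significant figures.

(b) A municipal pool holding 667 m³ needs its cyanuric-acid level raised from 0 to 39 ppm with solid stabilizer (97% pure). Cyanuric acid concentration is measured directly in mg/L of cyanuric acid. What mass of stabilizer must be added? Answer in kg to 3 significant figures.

(a) 133 kg; (b) 26.8 kg

(a) Hardness to add: (209 − 71) = 138 mg/L as CaCO₃ × 656,000 L = 90,530 g as CaCO₃.
(a) Moles of Ca²⁺ (1 mol Ca²⁺ ≡ 1 mol CaCO₃): 90,530 / 100.1 g/mol = 904.4 mol.
(a) Mass of CaCl₂·2H₂O: 904.4 × 147 = 132,900 g.

(b) Volume: 667 m³ = 667,000 L.
(b) CYA to add: (39 − 0) = 39 mg/L × 667,000 L = 26,010 g cyanuric acid.
(b) At 97% purity: 26,010 / 0.97 = 26,820 g product.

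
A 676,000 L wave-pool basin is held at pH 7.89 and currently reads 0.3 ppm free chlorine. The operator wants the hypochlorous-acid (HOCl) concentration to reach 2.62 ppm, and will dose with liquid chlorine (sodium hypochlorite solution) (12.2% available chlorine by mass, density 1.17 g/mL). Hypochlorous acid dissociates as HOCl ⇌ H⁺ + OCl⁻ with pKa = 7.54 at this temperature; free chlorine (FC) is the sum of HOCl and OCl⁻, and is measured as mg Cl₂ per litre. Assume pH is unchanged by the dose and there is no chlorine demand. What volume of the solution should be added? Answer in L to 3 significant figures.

[OCl⁻]/[HOCl] = 10^(pH − pKa) = 10^(7.89 − 7.54) = 2.239; fraction as HOCl = 1/(1 + 2.239) = 0.3088.
Free chlorine required for 2.62 ppm HOCl: 2.62 / 0.3088 = 8.485 ppm.
FC to add: 8.485 − 0.3 = 8.185 mg/L as Cl₂.
Cl₂ equivalent: 8.185 mg/L × 676,000 L = 5533 g.
Product at 12.2% available Cl: 5533 / 0.122 = 45,360 g.
Volume: 45,360 g ÷ 1.17 g/mL = 38,770 mL.

38.8 L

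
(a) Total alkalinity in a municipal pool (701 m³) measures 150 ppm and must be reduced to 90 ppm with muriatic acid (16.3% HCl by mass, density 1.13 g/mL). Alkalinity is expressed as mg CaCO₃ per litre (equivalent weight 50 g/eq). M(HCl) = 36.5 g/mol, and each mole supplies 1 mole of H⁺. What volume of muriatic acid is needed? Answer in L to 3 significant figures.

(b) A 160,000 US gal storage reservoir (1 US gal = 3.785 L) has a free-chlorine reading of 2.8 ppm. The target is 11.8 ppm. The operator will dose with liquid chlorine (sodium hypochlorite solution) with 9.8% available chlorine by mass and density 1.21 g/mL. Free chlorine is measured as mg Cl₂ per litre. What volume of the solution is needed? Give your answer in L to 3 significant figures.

(a) Volume: 701 m³ = 701,000 L.
(a) Alkalinity to neutralize: (150 − 90) = 60 mg/L as CaCO₃ × 701,000 L = 42,060 g as CaCO₃.
(a) Equivalents of H⁺ required: 42,060 ÷ 50 g/eq = 841.2 eq = 841.2 mol HCl.
(a) Mass of HCl: 841.2 × 36.5 = 30,700 g.
(a) Mass of 16.3% solution: 30,700 / 0.163 = 188,400 g.
(a) Volume: 188,400 g ÷ 1.13 g/mL = 166,700 mL.

(b) Volume: 160,000 US gal × 3.785 L/gal = 605,600 L.
(b) Chlorine deficit: 11.8 − 2.8 = 9 ppm = 9 mg/L as Cl₂.
(b) Cl₂ equivalent needed: 9 mg/L × 605,600 L = 5,450,000 mg = 5450 g.
(b) Product at 9.8% available chlorine: 5450 / 0.098 = 55,620 g.
(b) Volume at density 1.21 g/mL: 55,620 g ÷ 1.21 g/mL = 45,960 mL.

(a) 167 L; (b) 46.0 L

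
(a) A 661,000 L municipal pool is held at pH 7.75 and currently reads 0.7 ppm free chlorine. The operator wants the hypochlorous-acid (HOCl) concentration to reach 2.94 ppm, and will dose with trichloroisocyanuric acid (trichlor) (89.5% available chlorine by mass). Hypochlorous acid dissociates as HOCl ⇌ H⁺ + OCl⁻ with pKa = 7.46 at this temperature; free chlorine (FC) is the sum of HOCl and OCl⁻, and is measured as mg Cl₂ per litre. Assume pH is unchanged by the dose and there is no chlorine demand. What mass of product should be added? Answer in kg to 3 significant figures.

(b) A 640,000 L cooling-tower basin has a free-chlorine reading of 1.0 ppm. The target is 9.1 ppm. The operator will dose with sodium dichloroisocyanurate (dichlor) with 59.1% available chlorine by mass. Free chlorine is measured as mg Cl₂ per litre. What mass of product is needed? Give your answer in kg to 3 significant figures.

(a) 5.89 kg; (b) 8.77 kg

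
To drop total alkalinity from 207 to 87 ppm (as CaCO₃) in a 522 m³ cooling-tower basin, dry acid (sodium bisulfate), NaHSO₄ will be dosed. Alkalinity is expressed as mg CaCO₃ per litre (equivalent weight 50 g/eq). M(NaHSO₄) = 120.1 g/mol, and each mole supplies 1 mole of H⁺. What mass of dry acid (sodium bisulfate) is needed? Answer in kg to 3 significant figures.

Volume: 522 m³ = 522,000 L.
Alkalinity to neutralize: (207 − 87) = 120 mg/L as CaCO₃ × 522,000 L = 62,640 g as CaCO₃.
Equivalents of H⁺ required: 62,640 ÷ 50 g/eq = 1253 eq = 1253 mol NaHSO₄.
Mass of NaHSO₄: 1253 × 120.1 = 150,500 g.

150 kg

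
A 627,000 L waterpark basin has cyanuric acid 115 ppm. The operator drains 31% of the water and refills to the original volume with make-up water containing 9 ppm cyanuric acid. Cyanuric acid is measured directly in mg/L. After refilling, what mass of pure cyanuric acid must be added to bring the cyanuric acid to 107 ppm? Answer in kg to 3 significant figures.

15.6 kg

After draining 31% and refilling: 115 × 0.69 + 9 × 0.31 = 82.14 ppm.
Deficit to target: 107 − 82.14 = 24.86 mg/L.
Mass: 24.86 mg/L × 627,000 L = 15,590 g cyanuric acid.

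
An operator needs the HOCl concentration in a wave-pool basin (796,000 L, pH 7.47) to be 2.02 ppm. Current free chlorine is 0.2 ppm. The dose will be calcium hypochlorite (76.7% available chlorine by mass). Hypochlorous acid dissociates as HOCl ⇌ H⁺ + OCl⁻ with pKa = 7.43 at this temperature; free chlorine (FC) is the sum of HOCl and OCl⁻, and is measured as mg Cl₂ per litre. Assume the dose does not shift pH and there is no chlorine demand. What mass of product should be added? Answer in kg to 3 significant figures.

4.19 kg

[OCl⁻]/[HOCl] = 10^(pH − pKa) = 10^(7.47 − 7.43) = 1.096; fraction as HOCl = 1/(1 + 1.096) = 0.477.
Free chlorine required for 2.02 ppm HOCl: 2.02 / 0.477 = 4.235 ppm.
FC to add: 4.235 − 0.2 = 4.035 mg/L as Cl₂.
Cl₂ equivalent: 4.035 mg/L × 796,000 L = 3212 g.
Product at 76.7% available Cl: 3212 / 0.767 = 4187 g.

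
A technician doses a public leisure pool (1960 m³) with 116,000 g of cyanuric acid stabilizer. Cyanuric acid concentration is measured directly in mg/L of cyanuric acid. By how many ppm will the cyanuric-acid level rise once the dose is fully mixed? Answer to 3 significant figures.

Volume: 1960 m³ = 1,960,000 L.
Rise: 116,000 g / 1,960,000 L × 1000 = 59.18 mg/L.

59.2 ppm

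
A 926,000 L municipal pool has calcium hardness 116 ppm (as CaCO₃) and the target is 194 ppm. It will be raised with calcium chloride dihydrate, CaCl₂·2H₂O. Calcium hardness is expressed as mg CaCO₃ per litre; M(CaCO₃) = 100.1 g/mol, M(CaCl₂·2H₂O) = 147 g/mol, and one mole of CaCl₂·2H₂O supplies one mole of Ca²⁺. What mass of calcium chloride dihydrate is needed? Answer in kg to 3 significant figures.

Hardness to add: (194 − 116) = 78 mg/L as CaCO₃ × 926,000 L = 72,230 g as CaCO₃.
Moles of Ca²⁺ (1 mol Ca²⁺ ≡ 1 mol CaCO₃): 72,230 / 100.1 g/mol = 721.6 mol.
Mass of CaCl₂·2H₂O: 721.6 × 147 = 106,100 g.

106 kg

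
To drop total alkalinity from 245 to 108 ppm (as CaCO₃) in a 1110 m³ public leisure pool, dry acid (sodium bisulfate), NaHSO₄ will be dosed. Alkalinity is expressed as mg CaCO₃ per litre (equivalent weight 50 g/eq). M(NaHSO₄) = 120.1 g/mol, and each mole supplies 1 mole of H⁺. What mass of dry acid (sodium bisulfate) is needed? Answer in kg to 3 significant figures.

365 kg

Volume: 1110 m³ = 1,110,000 L.
Alkalinity to neutralize: (245 − 108) = 137 mg/L as CaCO₃ × 1,110,000 L = 152,100 g as CaCO₃.
Equivalents of H⁺ required: 152,100 ÷ 50 g/eq = 3041 eq = 3041 mol NaHSO₄.
Mass of NaHSO₄: 3041 × 120.1 = 365,300 g.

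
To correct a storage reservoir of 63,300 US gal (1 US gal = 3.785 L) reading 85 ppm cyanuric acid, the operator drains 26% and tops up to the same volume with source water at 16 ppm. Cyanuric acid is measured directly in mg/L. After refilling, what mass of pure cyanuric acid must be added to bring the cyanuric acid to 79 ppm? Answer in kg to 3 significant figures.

2.86 kg

Volume: 63,300 US gal × 3.785 L/gal = 239,590 L.
After draining 26% and refilling: 85 × 0.74 + 16 × 0.26 = 67.06 ppm.
Deficit to target: 79 − 67.06 = 11.94 mg/L.
Mass: 11.94 mg/L × 239,590 L = 2861 g cyanuric acid.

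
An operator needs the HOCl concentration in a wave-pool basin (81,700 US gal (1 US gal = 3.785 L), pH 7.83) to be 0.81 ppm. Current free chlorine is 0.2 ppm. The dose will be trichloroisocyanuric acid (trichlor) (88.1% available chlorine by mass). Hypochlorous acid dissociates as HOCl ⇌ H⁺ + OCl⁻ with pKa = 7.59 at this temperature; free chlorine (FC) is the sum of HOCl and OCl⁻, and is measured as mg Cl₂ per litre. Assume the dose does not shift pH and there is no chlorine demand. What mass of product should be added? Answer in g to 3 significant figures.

Volume: 81,700 US gal × 3.785 L/gal = 309,234 L.
[OCl⁻]/[HOCl] = 10^(pH − pKa) = 10^(7.83 − 7.59) = 1.738; fraction as HOCl = 1/(1 + 1.738) = 0.3653.
Free chlorine required for 0.81 ppm HOCl: 0.81 / 0.3653 = 2.218 ppm.
FC to add: 2.218 − 0.2 = 2.018 mg/L as Cl₂.
Cl₂ equivalent: 2.018 mg/L × 309,234 L = 623.9 g.
Product at 88.1% available Cl: 623.9 / 0.881 = 708.2 g.

708 g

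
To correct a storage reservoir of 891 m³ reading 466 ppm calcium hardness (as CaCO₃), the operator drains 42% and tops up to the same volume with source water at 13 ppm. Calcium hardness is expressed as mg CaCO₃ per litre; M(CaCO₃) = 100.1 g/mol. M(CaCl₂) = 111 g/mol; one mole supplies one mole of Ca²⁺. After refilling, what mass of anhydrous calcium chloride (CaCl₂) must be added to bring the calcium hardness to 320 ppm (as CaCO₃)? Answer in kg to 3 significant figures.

43.7 kg

Volume: 891 m³ = 891,000 L.
After draining 42% and refilling: 466 × 0.58 + 13 × 0.42 = 275.74 ppm.
Deficit to target: 320 − 275.74 = 44.26 mg/L.
As CaCO₃: 44.26 mg/L × 891,000 L = 39,440 g; ÷ 100.1 = 394 mol Ca²⁺.
Mass: 394 × 111 = 43,730 g.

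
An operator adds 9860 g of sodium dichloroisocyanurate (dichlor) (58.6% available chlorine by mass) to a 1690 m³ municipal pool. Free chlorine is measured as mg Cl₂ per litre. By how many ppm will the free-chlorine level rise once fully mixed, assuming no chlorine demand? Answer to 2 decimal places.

3.42 ppm

Volume: 1690 m³ = 1,690,000 L.
Available chlorine delivered: 9860 g × 0.586 = 5778 g as Cl₂.
Concentration rise: 5778 g / 1,690,000 L = 3.419 mg/L = 3.42 ppm.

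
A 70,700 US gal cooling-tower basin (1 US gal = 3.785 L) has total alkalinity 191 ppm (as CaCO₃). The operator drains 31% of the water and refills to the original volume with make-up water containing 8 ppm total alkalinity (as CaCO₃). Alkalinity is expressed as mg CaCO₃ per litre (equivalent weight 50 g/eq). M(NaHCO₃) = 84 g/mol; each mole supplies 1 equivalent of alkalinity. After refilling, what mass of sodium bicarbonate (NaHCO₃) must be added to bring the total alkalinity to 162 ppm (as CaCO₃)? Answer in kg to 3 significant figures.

12.5 kg

Volume: 70,700 US gal × 3.785 L/gal = 267,600 L.
After draining 31% and refilling: 191 × 0.69 + 8 × 0.31 = 134.27 ppm.
Deficit to target: 162 − 134.27 = 27.73 mg/L.
As CaCO₃: 27.73 mg/L × 267,600 L = 7421 g; ÷ 50 g/eq ÷ 1 = 148.4 mol NaHCO₃.
Mass: 148.4 × 84 = 12,470 g.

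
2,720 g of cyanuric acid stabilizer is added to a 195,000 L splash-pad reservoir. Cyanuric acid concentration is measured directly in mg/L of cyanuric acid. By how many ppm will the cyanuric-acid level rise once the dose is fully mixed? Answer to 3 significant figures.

13.9 ppm

Rise: 2,720 g / 195,000 L × 1000 = 13.95 mg/L.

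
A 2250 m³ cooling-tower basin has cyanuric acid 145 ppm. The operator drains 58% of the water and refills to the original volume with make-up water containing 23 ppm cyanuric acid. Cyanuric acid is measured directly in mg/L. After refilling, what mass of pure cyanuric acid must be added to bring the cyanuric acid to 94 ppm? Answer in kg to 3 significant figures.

Volume: 2250 m³ = 2,250,000 L.
After draining 58% and refilling: 145 × 0.42 + 23 × 0.58 = 74.24 ppm.
Deficit to target: 94 − 74.24 = 19.76 mg/L.
Mass: 19.76 mg/L × 2,250,000 L = 44,460 g cyanuric acid.

44.5 kg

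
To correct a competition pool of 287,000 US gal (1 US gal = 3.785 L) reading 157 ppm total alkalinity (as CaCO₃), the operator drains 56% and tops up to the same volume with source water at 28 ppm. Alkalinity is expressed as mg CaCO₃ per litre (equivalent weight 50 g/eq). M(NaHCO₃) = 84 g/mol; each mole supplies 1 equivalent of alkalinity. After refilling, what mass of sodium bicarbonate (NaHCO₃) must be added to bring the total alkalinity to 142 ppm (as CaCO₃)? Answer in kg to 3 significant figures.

104 kg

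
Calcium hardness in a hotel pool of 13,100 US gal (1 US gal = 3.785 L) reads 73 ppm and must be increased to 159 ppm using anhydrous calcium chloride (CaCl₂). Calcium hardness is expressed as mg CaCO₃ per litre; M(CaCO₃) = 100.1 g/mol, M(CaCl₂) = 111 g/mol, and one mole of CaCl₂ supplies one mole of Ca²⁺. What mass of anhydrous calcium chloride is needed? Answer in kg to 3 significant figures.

Volume: 13,100 US gal × 3.785 L/gal = 49,584 L.
Hardness to add: (159 − 73) = 86 mg/L as CaCO₃ × 49,584 L = 4264 g as CaCO₃.
Moles of Ca²⁺ (1 mol Ca²⁺ ≡ 1 mol CaCO₃): 4264 / 100.1 g/mol = 42.6 mol.
Mass of CaCl₂: 42.6 × 111 = 4729 g.

4.73 kg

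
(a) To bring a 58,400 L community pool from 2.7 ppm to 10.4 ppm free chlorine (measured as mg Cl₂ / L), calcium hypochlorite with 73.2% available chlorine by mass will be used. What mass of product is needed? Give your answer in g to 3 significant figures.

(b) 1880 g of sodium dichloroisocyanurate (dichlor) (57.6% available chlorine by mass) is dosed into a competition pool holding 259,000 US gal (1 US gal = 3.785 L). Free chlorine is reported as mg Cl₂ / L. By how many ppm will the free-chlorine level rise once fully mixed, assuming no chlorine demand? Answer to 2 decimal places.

(a) Chlorine deficit: 10.4 − 2.7 = 7.7 ppm = 7.7 mg/L as Cl₂.
(a) Cl₂ equivalent needed: 7.7 mg/L × 58,400 L = 449,700 mg = 449.7 g.
(a) Product at 73.2% available chlorine: 449.7 / 0.732 = 614.3 g.

(b) Volume: 259,000 US gal × 3.785 L/gal = 980,315 L.
(b) Available chlorine delivered: 1880 g × 0.576 = 1083 g as Cl₂.
(b) Concentration rise: 1083 g / 980,315 L = 1.105 mg/L = 1.10 ppm.

(a) 614 g; (b) 1.10 ppm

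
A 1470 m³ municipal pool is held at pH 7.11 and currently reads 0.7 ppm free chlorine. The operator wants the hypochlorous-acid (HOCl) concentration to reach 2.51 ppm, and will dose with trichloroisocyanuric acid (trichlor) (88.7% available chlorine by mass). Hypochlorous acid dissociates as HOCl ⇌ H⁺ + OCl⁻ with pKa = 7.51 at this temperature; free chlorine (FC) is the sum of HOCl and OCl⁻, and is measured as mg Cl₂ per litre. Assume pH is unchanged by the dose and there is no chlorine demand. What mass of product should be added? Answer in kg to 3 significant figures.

Volume: 1470 m³ = 1,470,000 L.
[OCl⁻]/[HOCl] = 10^(pH − pKa) = 10^(7.11 − 7.51) = 0.3981; fraction as HOCl = 1/(1 + 0.3981) = 0.7153.
Free chlorine required for 2.51 ppm HOCl: 2.51 / 0.7153 = 3.509 ppm.
FC to add: 3.509 − 0.7 = 2.809 mg/L as Cl₂.
Cl₂ equivalent: 2.809 mg/L × 1,470,000 L = 4130 g.
Product at 88.7% available Cl: 4130 / 0.887 = 4656 g.

4.66 kg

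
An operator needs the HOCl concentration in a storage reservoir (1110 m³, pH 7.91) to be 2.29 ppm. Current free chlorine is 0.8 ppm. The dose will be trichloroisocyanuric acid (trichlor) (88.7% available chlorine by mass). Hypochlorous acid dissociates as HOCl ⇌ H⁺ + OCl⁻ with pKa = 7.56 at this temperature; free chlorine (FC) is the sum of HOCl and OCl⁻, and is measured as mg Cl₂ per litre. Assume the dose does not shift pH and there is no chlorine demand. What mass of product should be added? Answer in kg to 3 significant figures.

8.28 kg

Volume: 1110 m³ = 1,110,000 L.
[OCl⁻]/[HOCl] = 10^(pH − pKa) = 10^(7.91 − 7.56) = 2.239; fraction as HOCl = 1/(1 + 2.239) = 0.3088.
Free chlorine required for 2.29 ppm HOCl: 2.29 / 0.3088 = 7.417 ppm.
FC to add: 7.417 − 0.8 = 6.617 mg/L as Cl₂.
Cl₂ equivalent: 6.617 mg/L × 1,110,000 L = 7345 g.
Product at 88.7% available Cl: 7345 / 0.887 = 8280 g.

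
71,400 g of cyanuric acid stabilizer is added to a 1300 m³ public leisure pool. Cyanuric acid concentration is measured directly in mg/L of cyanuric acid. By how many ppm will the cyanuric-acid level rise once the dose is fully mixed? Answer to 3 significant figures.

54.9 ppm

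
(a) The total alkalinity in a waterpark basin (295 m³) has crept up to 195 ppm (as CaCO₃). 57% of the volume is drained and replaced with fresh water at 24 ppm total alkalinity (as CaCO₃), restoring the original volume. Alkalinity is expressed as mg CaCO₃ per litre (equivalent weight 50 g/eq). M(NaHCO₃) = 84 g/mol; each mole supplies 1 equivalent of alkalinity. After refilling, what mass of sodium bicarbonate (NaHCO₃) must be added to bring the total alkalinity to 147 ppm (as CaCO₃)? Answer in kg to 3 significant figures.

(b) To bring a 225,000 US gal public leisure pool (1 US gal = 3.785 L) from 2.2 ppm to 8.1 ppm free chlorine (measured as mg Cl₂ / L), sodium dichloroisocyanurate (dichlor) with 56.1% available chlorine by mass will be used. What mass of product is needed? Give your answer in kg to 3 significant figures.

(a) 24.5 kg; (b) 8.96 kg

(a) Volume: 295 m³ = 295,000 L.
(a) After draining 57% and refilling: 195 × 0.43 + 24 × 0.57 = 97.53 ppm.
(a) Deficit to target: 147 − 97.53 = 49.47 mg/L.
(a) As CaCO₃: 49.47 mg/L × 295,000 L = 14,590 g; ÷ 50 g/eq ÷ 1 = 291.9 mol NaHCO₃.
(a) Mass: 291.9 × 84 = 24,520 g.

(b) Volume: 225,000 US gal × 3.785 L/gal = 851,625 L.
(b) Chlorine deficit: 8.1 − 2.2 = 5.9 ppm = 5.9 mg/L as Cl₂.
(b) Cl₂ equivalent needed: 5.9 mg/L × 851,625 L = 5,025,000 mg = 5025 g.
(b) Product at 56.1% available chlorine: 5025 / 0.561 = 8956 g.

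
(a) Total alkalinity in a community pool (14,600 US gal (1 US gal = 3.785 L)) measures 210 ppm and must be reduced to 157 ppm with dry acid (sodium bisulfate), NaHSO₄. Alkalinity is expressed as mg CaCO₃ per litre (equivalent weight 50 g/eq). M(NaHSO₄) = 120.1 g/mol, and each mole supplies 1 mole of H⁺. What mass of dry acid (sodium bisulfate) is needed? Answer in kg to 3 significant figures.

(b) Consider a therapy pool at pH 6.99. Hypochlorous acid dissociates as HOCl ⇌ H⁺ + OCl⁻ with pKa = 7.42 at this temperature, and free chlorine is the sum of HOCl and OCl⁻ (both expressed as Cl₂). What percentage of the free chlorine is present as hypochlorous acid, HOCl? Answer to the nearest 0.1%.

(a) Volume: 14,600 US gal × 3.785 L/gal = 55,261 L.
(a) Alkalinity to neutralize: (210 − 157) = 53 mg/L as CaCO₃ × 55,261 L = 2929 g as CaCO₃.
(a) Equivalents of H⁺ required: 2929 ÷ 50 g/eq = 58.58 eq = 58.58 mol NaHSO₄.
(a) Mass of NaHSO₄: 58.58 × 120.1 = 7035 g.

(b) [OCl⁻]/[HOCl] = 10^(pH − pKa) = 10^(6.99 − 7.42) = 10^-0.43 = 0.3715.
(b) Fraction as HOCl = 1 / (1 + 0.3715) = 0.7291.

(a) 7.04 kg; (b) 72.9%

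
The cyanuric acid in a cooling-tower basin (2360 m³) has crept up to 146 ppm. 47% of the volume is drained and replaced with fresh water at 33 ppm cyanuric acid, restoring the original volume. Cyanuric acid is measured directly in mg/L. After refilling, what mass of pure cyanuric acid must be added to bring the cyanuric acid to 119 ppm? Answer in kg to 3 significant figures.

61.6 kg

Volume: 2360 m³ = 2,360,000 L.
After draining 47% and refilling: 146 × 0.53 + 33 × 0.47 = 92.89 ppm.
Deficit to target: 119 − 92.89 = 26.11 mg/L.
Mass: 26.11 mg/L × 2,360,000 L = 61,620 g cyanuric acid.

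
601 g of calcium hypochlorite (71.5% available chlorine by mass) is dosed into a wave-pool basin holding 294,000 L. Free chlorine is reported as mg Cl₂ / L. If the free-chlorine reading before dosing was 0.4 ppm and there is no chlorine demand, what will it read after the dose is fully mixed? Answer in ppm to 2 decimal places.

1.86 ppm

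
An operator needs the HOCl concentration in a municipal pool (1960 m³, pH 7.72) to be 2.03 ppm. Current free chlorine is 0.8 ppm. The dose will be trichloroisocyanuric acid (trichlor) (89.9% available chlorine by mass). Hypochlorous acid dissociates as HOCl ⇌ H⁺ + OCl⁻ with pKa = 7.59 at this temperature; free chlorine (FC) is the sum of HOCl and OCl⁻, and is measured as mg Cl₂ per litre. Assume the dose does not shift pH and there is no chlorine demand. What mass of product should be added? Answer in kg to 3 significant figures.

Volume: 1960 m³ = 1,960,000 L.
[OCl⁻]/[HOCl] = 10^(pH − pKa) = 10^(7.72 − 7.59) = 1.349; fraction as HOCl = 1/(1 + 1.349) = 0.4257.
Free chlorine required for 2.03 ppm HOCl: 2.03 / 0.4257 = 4.768 ppm.
FC to add: 4.768 − 0.8 = 3.968 mg/L as Cl₂.
Cl₂ equivalent: 3.968 mg/L × 1,960,000 L = 7778 g.
Product at 89.9% available Cl: 7778 / 0.899 = 8652 g.

8.65 kg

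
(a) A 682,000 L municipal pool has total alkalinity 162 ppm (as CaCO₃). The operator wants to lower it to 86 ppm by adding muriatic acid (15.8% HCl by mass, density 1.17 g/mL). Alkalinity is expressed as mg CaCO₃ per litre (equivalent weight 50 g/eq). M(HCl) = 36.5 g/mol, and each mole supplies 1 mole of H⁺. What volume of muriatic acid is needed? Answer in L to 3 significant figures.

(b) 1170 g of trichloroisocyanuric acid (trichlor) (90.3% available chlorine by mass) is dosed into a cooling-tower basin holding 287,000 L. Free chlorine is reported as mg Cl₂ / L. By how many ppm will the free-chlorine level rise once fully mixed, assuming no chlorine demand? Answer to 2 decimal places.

(a) Alkalinity to neutralize: (162 − 86) = 76 mg/L as CaCO₃ × 682,000 L = 51,830 g as CaCO₃.
(a) Equivalents of H⁺ required: 51,830 ÷ 50 g/eq = 1037 eq = 1037 mol HCl.
(a) Mass of HCl: 1037 × 36.5 = 37,840 g.
(a) Mass of 15.8% solution: 37,840 / 0.158 = 239,500 g.
(a) Volume: 239,500 g ÷ 1.17 g/mL = 204,700 mL.

(b) Available chlorine delivered: 1170 g × 0.903 = 1057 g as Cl₂.
(b) Concentration rise: 1057 g / 287,000 L = 3.681 mg/L = 3.68 ppm.

(a) 205 L; (b) 3.68 ppm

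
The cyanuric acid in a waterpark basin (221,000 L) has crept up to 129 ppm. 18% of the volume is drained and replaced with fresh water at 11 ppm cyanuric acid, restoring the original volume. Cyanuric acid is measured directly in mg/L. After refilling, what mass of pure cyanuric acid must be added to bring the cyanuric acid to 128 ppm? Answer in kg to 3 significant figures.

After draining 18% and refilling: 129 × 0.82 + 11 × 0.18 = 107.76 ppm.
Deficit to target: 128 − 107.76 = 20.24 mg/L.
Mass: 20.24 mg/L × 221,000 L = 4473 g cyanuric acid.

4.47 kg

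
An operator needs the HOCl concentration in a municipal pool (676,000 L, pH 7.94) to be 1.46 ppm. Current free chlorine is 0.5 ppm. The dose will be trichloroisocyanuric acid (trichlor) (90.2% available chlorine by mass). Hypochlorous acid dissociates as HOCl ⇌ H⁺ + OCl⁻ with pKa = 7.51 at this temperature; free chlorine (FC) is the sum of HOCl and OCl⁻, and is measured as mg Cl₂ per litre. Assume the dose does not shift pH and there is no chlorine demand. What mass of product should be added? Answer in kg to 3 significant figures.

3.66 kg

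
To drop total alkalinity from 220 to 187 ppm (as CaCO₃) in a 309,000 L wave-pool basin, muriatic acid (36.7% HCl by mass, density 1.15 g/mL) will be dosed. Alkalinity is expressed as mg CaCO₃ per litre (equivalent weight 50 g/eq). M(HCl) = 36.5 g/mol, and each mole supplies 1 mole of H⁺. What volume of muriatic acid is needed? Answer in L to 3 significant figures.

Alkalinity to neutralize: (220 − 187) = 33 mg/L as CaCO₃ × 309,000 L = 10,200 g as CaCO₃.
Equivalents of H⁺ required: 10,200 ÷ 50 g/eq = 203.9 eq = 203.9 mol HCl.
Mass of HCl: 203.9 × 36.5 = 7444 g.
Mass of 36.7% solution: 7444 / 0.367 = 20,280 g.
Volume: 20,280 g ÷ 1.15 g/mL = 17,640 mL.

17.6 L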